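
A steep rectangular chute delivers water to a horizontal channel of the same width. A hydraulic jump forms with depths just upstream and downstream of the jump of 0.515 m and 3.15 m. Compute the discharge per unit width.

q = 5.40 m²/s

For a rectangular channel the momentum equation gives q² = ½·g·y₁·y₂·(y₁ + y₂) = ½×9.81×0.515×3.15×3.67 = 29.2.
q = √29.2 = 5.40 m²/s.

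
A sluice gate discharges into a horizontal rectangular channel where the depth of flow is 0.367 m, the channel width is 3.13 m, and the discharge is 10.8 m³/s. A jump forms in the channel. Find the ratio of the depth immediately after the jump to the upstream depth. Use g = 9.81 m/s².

q = Q/b = 10.8/3.13 = 3.45 m²/s; V₁ = q/y₁ = 9.40 m/s. Fr₁ = V₁/√(g·y₁) = 4.96.
By Bélanger, y₂/y₁ = ½[√(1 + 8Fr₁²) − 1] = ½[√197.4 − 1] = 6.53.

y₂/y₁ = 6.53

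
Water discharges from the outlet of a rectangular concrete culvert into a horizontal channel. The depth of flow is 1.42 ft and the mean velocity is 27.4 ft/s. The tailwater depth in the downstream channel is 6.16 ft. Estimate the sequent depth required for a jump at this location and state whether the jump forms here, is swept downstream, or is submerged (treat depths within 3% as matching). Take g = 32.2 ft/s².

Fr₁ = V₁/√(g·y₁) = 27.4/√(32.2×1.42) = 4.05.
Bélanger equation: y₂/y₁ = ½[√(1 + 8Fr₁²) − 1] = ½[√132.4 − 1] = 5.25.
y₂ = 5.25 × 1.42 = 7.46 ft.
Tailwater y_tw = 6.16 ft: y_tw < y₂, so the jump is swept downstream.

y₂ = 7.46 ft; the jump is swept downstream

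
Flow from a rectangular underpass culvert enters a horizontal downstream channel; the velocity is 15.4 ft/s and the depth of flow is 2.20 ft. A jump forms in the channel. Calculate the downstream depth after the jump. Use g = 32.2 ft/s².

Fr₁ = V₁/√(g·y₁) = 15.4/√(32.2×2.20) = 1.83.
By Bélanger, y₂/y₁ = ½[√(1 + 8Fr₁²) − 1] = ½[√27.78 − 1] = 2.14.
y₂ = 2.14 × 2.20 = 4.70 ft.

y₂ = 4.70 ft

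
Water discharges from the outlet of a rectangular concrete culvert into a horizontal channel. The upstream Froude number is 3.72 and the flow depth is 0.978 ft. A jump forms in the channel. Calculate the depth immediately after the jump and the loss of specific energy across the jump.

y₂ = 4.68 ft; ΔE = 2.77 ft

Fr₁ = 3.72 (given).
Bélanger equation: y₂/y₁ = ½[√(1 + 8Fr₁²) − 1] = ½[√111.7 − 1] = 4.78.
y₂ = 4.78 × 0.978 = 4.68 ft.
Head loss: ΔE = (y₂ − y₁)³/(4y₁y₂) = (4.68 − 0.978)³/(4×0.978×4.68) = 50.7/18.3 = 2.77 ft.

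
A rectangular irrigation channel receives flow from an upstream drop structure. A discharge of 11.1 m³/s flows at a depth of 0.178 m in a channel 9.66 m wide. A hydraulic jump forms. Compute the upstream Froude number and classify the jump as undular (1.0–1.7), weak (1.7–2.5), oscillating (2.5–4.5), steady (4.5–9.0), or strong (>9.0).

q = Q/b = 11.1/9.66 = 1.15 m²/s; V₁ = q/y₁ = 6.46 m/s. Fr₁ = V₁/√(g·y₁) = 4.89.
Fr₁ = 4.89 lies in the steady range.

Fr₁ = 4.89; steady jump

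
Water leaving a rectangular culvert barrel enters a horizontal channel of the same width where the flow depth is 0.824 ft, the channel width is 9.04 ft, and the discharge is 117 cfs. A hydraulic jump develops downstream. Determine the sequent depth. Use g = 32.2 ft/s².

y₂ = 3.17 ft

q = Q/b = 117/9.04 = 12.9 ft²/s; V₁ = q/y₁ = 15.7 ft/s. Fr₁ = V₁/√(g·y₁) = 3.05.
By Bélanger, y₂/y₁ = ½[√(1 + 8Fr₁²) − 1] = ½[√75.39 − 1] = 3.84.
y₂ = 3.84 × 0.824 = 3.17 ft.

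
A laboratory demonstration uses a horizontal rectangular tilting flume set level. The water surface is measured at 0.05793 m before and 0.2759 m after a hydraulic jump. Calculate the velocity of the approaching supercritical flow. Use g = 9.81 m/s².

V₁ = 2.793 m/s

For a rectangular channel the momentum equation gives q² = ½·g·y₁·y₂·(y₁ + y₂) = ½×9.81×0.05793×0.2759×0.3338 = 0.02617.
q = √0.02617 = 0.1618 m²/s.
V₁ = q/y₁ = 0.1618/0.05793 = 2.793 m/s.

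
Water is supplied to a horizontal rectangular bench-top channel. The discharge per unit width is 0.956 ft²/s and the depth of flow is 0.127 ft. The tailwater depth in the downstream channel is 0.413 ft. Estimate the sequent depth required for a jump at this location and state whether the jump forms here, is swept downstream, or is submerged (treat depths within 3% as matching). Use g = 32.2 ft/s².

V₁ = q/y₁ = 0.956/0.127 = 7.53 ft/s. Fr₁ = V₁/√(g·y₁) = 7.53/√(32.2×0.127) = 3.72.
Sequent-depth ratio: y₂/y₁ = ½[√(1 + 8Fr₁²) − 1] = ½[√111.9 − 1] = 4.79.
y₂ = 4.79 × 0.127 = 0.608 ft.
Tailwater y_tw = 0.413 ft: y_tw < y₂, so the jump is swept downstream.

y₂ = 0.608 ft; the jump is swept downstream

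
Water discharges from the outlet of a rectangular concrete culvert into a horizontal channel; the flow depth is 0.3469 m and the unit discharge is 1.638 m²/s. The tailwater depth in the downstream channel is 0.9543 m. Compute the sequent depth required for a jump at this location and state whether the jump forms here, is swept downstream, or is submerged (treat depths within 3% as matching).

y₂ = 1.094 m; the jump is swept downstream

V₁ = q/y₁ = 1.638/0.3469 = 4.722 m/s. Fr₁ = V₁/√(g·y₁) = 4.722/√(9.81×0.3469) = 2.560.
Bélanger equation: y₂/y₁ = ½[√(1 + 8Fr₁²) − 1] = ½[√53.413 − 1] = 3.154.
y₂ = 3.154 × 0.3469 = 1.094 m.
Tailwater y_tw = 0.9543 m: y_tw < y₂, so the jump is swept downstream.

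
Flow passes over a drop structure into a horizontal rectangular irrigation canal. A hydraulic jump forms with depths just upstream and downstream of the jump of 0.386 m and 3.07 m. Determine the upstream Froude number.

For a rectangular channel the momentum equation gives q² = ½·g·y₁·y₂·(y₁ + y₂) = ½×9.81×0.386×3.07×3.46 = 20.1.
q = √20.1 = 4.48 m²/s.
V₁ = q/y₁ = 11.6 m/s; Fr₁ = V₁/√(g·y₁) = 5.97.

Fr₁ = 5.97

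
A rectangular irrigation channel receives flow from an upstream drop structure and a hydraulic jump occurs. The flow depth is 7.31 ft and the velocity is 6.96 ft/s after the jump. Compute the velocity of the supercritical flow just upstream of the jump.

V₁ = 22.2 ft/s

Fr₂ = V₂/√(g·y₂) = 6.96/√(32.2×7.31) = 0.454.
The Bélanger relation is symmetric: y₁/y₂ = ½[√(1 + 8Fr₂²) − 1] = ½[√2.646 − 1] = 0.313.
y₁ = 0.313 × 7.31 = 2.29 ft.
V₁ = q/y₁ = 50.9/2.29 = 22.2 ft/s.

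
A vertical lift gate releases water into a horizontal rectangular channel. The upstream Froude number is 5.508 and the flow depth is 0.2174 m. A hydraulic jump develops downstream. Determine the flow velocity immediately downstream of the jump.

Fr₁ = 5.508 (given).
Sequent-depth ratio: y₂/y₁ = ½[√(1 + 8Fr₁²) − 1] = ½[√243.70 − 1] = 7.306.
y₂ = 7.306 × 0.2174 = 1.588 m.
V₁ = Fr₁·√(g·y₁) = 5.508×√(9.81×0.2174) = 8.044 m/s; q = V₁·y₁ = 1.749 m²/s.
V₂ = q/y₂ = 1.749/1.588 = 1.101 m/s.

V₂ = 1.101 m/s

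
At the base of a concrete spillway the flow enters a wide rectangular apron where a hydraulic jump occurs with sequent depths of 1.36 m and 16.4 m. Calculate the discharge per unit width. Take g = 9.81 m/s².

For a rectangular channel the momentum equation gives q² = ½·g·y₁·y₂·(y₁ + y₂) = ½×9.81×1.36×16.4×17.8 = 1943.
q = √1943 = 44.1 m²/s.

q = 44.1 m²/s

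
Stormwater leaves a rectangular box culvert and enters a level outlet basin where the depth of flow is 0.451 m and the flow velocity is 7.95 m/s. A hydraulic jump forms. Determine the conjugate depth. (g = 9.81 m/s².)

y₂ = 2.20 m

Fr₁ = V₁/√(g·y₁) = 7.95/√(9.81×0.451) = 3.78.
Sequent-depth ratio: y₂/y₁ = ½[√(1 + 8Fr₁²) − 1] = ½[√115.3 − 1] = 4.87.
y₂ = 4.87 × 0.451 = 2.20 m.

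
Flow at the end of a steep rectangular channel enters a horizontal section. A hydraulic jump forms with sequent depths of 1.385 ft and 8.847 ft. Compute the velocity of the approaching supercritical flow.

For a rectangular channel the momentum equation gives q² = ½·g·y₁·y₂·(y₁ + y₂) = ½×32.2×1.385×8.847×10.23 = 2019.
q = √2019 = 44.93 ft²/s.
V₁ = q/y₁ = 44.93/1.385 = 32.44 ft/s.

V₁ = 32.44 ft/s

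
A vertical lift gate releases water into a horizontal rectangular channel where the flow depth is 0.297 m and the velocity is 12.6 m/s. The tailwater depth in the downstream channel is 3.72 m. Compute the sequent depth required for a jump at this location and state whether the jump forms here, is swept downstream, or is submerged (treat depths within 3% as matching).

Fr₁ = V₁/√(g·y₁) = 12.6/√(9.81×0.297) = 7.38.
Conjugate-depth relation: y₂/y₁ = ½[√(1 + 8Fr₁²) − 1] = ½[√436.9 − 1] = 9.95.
y₂ = 9.95 × 0.297 = 2.96 m.
Tailwater y_tw = 3.72 m: y_tw > y₂, so the jump is submerged.

y₂ = 2.96 m; the jump is submerged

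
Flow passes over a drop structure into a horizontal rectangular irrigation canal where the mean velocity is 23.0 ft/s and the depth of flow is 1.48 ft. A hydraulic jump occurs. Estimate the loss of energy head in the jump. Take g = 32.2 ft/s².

Fr₁ = V₁/√(g·y₁) = 23.0/√(32.2×1.48) = 3.33.
From the momentum equation for a rectangular channel, y₂/y₁ = ½[√(1 + 8Fr₁²) − 1] = ½[√89.80 − 1] = 4.24.
y₂ = 4.24 × 1.48 = 6.27 ft.
Head loss: ΔE = (y₂ − y₁)³/(4y₁y₂) = (6.27 − 1.48)³/(4×1.48×6.27) = 110/37.1 = 2.96 ft.

ΔE = 2.96 ft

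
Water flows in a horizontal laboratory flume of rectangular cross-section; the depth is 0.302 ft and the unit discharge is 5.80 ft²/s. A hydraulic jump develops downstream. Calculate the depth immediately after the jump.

y₂ = 2.48 ft

V₁ = q/y₁ = 5.80/0.302 = 19.2 ft/s. Fr₁ = V₁/√(g·y₁) = 19.2/√(32.2×0.302) = 6.16.
Sequent-depth ratio: y₂/y₁ = ½[√(1 + 8Fr₁²) − 1] = ½[√304.4 − 1] = 8.22.
y₂ = 8.22 × 0.302 = 2.48 ft.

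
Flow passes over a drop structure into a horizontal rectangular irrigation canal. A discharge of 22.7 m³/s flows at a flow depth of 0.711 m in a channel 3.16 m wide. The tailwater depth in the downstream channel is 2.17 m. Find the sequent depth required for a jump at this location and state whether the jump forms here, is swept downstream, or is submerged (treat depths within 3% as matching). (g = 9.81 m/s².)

q = Q/b = 22.7/3.16 = 7.18 m²/s; V₁ = q/y₁ = 10.1 m/s. Fr₁ = V₁/√(g·y₁) = 3.83.
Sequent-depth ratio: y₂/y₁ = ½[√(1 + 8Fr₁²) − 1] = ½[√118.1 − 1] = 4.93.
y₂ = 4.93 × 0.711 = 3.51 m.
Tailwater y_tw = 2.17 m: y_tw < y₂, so the jump is swept downstream.

y₂ = 3.51 m; the jump is swept downstream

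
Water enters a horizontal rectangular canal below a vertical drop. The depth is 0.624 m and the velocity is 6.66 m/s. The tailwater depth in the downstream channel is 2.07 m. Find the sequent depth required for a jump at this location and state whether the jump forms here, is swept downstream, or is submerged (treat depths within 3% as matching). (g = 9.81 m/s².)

Fr₁ = V₁/√(g·y₁) = 6.66/√(9.81×0.624) = 2.69.
Sequent-depth ratio: y₂/y₁ = ½[√(1 + 8Fr₁²) − 1] = ½[√58.97 − 1] = 3.34.
y₂ = 3.34 × 0.624 = 2.08 m.
Tailwater y_tw = 2.07 m: y_tw ≈ y₂, so the jump forms here.

y₂ = 2.08 m; the jump forms here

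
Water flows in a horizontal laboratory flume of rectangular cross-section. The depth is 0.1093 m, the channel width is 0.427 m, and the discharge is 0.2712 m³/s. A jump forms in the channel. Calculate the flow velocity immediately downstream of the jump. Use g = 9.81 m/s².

V₂ = 0.7798 m/s

q = Q/b = 0.2712/0.427 = 0.6351 m²/s; V₁ = q/y₁ = 5.811 m/s. Fr₁ = V₁/√(g·y₁) = 5.612.
Bélanger equation: y₂/y₁ = ½[√(1 + 8Fr₁²) − 1] = ½[√252.93 − 1] = 7.452.
y₂ = 7.452 × 0.1093 = 0.8145 m.
V₂ = q/y₂ = 0.6351/0.8145 = 0.7798 m/s.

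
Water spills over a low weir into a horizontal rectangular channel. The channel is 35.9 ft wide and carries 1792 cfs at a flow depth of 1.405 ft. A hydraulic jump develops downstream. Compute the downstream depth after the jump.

q = Q/b = 1792/35.9 = 49.92 ft²/s; V₁ = q/y₁ = 35.53 ft/s. Fr₁ = V₁/√(g·y₁) = 5.282.
Conjugate-depth relation: y₂/y₁ = ½[√(1 + 8Fr₁²) − 1] = ½[√224.20 − 1] = 6.987.
y₂ = 6.987 × 1.405 = 9.816 ft.

y₂ = 9.816 ft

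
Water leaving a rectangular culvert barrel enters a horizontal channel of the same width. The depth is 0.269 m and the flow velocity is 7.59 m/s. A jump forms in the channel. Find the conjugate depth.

y₂ = 1.65 m

Fr₁ = V₁/√(g·y₁) = 7.59/√(9.81×0.269) = 4.67.
From the momentum equation for a rectangular channel, y₂/y₁ = ½[√(1 + 8Fr₁²) − 1] = ½[√175.6 − 1] = 6.13.
y₂ = 6.13 × 0.269 = 1.65 m.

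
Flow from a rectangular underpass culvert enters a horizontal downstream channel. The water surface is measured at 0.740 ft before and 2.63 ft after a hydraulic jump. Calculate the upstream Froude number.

For a rectangular channel the momentum equation gives q² = ½·g·y₁·y₂·(y₁ + y₂) = ½×32.2×0.740×2.63×3.37 = 106.
q = √106 = 10.3 ft²/s.
V₁ = q/y₁ = 13.9 ft/s; Fr₁ = V₁/√(g·y₁) = 2.84.

Fr₁ = 2.84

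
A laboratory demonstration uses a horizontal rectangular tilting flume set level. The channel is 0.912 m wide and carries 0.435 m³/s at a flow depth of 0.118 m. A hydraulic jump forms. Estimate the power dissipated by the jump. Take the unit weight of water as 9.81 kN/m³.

P = 1.47 kW

q = Q/b = 0.435/0.912 = 0.477 m²/s; V₁ = q/y₁ = 4.04 m/s. Fr₁ = V₁/√(g·y₁) = 3.76.
Conjugate-depth relation: y₂/y₁ = ½[√(1 + 8Fr₁²) − 1] = ½[√113.9 − 1] = 4.84.
y₂ = 4.84 × 0.118 = 0.571 m.
Head loss: ΔE = (y₂ − y₁)³/(4y₁y₂) = (0.571 − 0.118)³/(4×0.118×0.571) = 0.0928/0.269 = 0.344 m.
P = γ·Q·ΔE = 9.81 × 0.435 × 0.344 = 1.47 kW.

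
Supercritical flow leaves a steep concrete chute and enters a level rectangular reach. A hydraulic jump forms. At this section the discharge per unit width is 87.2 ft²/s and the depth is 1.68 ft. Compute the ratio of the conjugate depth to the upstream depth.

y₂/y₁ = 9.49

V₁ = q/y₁ = 87.2/1.68 = 51.9 ft/s. Fr₁ = V₁/√(g·y₁) = 51.9/√(32.2×1.68) = 7.06.
Conjugate-depth relation: y₂/y₁ = ½[√(1 + 8Fr₁²) − 1] = ½[√399.4 − 1] = 9.49.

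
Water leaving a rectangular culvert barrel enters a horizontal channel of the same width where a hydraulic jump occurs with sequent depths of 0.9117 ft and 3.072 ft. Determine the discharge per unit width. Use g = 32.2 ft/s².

q = 13.40 ft²/s

For a rectangular channel the momentum equation gives q² = ½·g·y₁·y₂·(y₁ + y₂) = ½×32.2×0.9117×3.072×3.984 = 179.6.
q = √179.6 = 13.40 ft²/s.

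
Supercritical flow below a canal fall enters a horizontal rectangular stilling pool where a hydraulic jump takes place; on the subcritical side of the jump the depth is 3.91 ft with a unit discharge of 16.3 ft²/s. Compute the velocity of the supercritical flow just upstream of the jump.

V₁ = 18.5 ft/s

V₂ = q/y₂ = 16.3/3.91 = 4.17 ft/s; Fr₂ = V₂/√(g·y₂) = 0.372.
From the momentum equation (using Fr₂), y₁/y₂ = ½[√(1 + 8Fr₂²) − 1] = ½[√2.104 − 1] = 0.225.
y₁ = 0.225 × 3.91 = 0.881 ft.
V₁ = q/y₁ = 16.3/0.881 = 18.5 ft/s.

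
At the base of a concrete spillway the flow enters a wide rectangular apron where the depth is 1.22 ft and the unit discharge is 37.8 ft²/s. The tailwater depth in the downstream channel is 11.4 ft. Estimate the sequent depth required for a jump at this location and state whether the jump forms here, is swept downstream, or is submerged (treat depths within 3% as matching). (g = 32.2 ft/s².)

V₁ = q/y₁ = 37.8/1.22 = 31.0 ft/s. Fr₁ = V₁/√(g·y₁) = 31.0/√(32.2×1.22) = 4.94.
By Bélanger, y₂/y₁ = ½[√(1 + 8Fr₁²) − 1] = ½[√196.5 − 1] = 6.51.
y₂ = 6.51 × 1.22 = 7.94 ft.
Tailwater y_tw = 11.4 ft: y_tw > y₂, so the jump is submerged.

y₂ = 7.94 ft; the jump is submerged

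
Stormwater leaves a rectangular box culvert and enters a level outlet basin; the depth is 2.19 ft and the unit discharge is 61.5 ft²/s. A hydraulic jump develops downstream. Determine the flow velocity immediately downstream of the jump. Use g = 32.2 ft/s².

V₂ = 6.60 ft/s

V₁ = q/y₁ = 61.5/2.19 = 28.1 ft/s. Fr₁ = V₁/√(g·y₁) = 28.1/√(32.2×2.19) = 3.34.
Conjugate-depth relation: y₂/y₁ = ½[√(1 + 8Fr₁²) − 1] = ½[√90.46 − 1] = 4.26.
y₂ = 4.26 × 2.19 = 9.32 ft.
V₂ = q/y₂ = 61.5/9.32 = 6.60 ft/s.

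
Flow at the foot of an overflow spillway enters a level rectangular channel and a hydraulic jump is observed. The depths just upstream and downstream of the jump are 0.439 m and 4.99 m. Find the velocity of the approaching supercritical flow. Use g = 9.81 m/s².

V₁ = 17.4 m/s

For a rectangular channel the momentum equation gives q² = ½·g·y₁·y₂·(y₁ + y₂) = ½×9.81×0.439×4.99×5.43 = 58.3.
q = √58.3 = 7.64 m²/s.
V₁ = q/y₁ = 7.64/0.439 = 17.4 m/s.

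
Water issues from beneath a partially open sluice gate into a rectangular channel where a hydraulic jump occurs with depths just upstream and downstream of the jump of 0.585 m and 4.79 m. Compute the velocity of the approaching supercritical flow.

For a rectangular channel the momentum equation gives q² = ½·g·y₁·y₂·(y₁ + y₂) = ½×9.81×0.585×4.79×5.38 = 73.9.
q = √73.9 = 8.60 m²/s.
V₁ = q/y₁ = 8.60/0.585 = 14.7 m/s.

V₁ = 14.7 m/s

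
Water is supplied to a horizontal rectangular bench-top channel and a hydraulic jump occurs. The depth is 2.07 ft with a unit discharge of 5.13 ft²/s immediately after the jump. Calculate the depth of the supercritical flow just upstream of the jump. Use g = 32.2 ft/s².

V₂ = q/y₂ = 5.13/2.07 = 2.48 ft/s; Fr₂ = V₂/√(g·y₂) = 0.304.
From the momentum equation (using Fr₂), y₁/y₂ = ½[√(1 + 8Fr₂²) − 1] = ½[√1.737 − 1] = 0.159.
y₁ = 0.159 × 2.07 = 0.329 ft.

y₁ = 0.329 ft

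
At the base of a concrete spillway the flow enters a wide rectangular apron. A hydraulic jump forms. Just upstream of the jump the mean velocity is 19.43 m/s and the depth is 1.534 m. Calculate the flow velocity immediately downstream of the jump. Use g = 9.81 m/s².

V₂ = 2.943 m/s

Fr₁ = V₁/√(g·y₁) = 19.43/√(9.81×1.534) = 5.009.
Sequent-depth ratio: y₂/y₁ = ½[√(1 + 8Fr₁²) − 1] = ½[√201.70 − 1] = 6.601.
y₂ = 6.601 × 1.534 = 10.13 m.
q = V₁·y₁ = 19.43 × 1.534 = 29.81 m²/s.
V₂ = q/y₂ = 29.81/10.13 = 2.943 m/s.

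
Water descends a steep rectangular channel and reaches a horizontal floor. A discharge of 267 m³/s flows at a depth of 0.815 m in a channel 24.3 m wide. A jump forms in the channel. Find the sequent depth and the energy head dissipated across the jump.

q = Q/b = 267/24.3 = 11.0 m²/s; V₁ = q/y₁ = 13.5 m/s. Fr₁ = V₁/√(g·y₁) = 4.77.
Conjugate-depth relation: y₂/y₁ = ½[√(1 + 8Fr₁²) − 1] = ½[√182.9 − 1] = 6.26.
y₂ = 6.26 × 0.815 = 5.10 m.
V₂ = q/y₂ = 11.0/5.10 = 2.15 m/s. E₁ = y₁ + V₁²/2g = 10.1 m; E₂ = y₂ + V₂²/2g = 5.34 m. ΔE = E₁ − E₂ = 4.74 m.

y₂ = 5.10 m; ΔE = 4.74 m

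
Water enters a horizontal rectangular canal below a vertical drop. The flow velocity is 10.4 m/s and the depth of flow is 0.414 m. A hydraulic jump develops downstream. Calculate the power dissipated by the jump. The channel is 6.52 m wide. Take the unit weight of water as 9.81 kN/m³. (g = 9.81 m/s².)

Fr₁ = V₁/√(g·y₁) = 10.4/√(9.81×0.414) = 5.16.
Conjugate-depth relation: y₂/y₁ = ½[√(1 + 8Fr₁²) − 1] = ½[√214.1 − 1] = 6.82.
y₂ = 6.82 × 0.414 = 2.82 m.
q = V₁·y₁ = 10.4 × 0.414 = 4.31 m²/s. V₂ = q/y₂ = 4.31/2.82 = 1.53 m/s. E₁ = y₁ + V₁²/2g = 5.93 m; E₂ = y₂ + V₂²/2g = 2.94 m. ΔE = E₁ − E₂ = 2.99 m.
Q = q·b = 4.31 × 6.52 = 28.1 m³/s. P = γ·Q·ΔE = 9.81 × 28.1 × 2.99 = 822 kW.

P = 822 kW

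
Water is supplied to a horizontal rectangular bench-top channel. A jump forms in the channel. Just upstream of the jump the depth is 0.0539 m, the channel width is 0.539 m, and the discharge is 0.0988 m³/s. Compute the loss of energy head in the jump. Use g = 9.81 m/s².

ΔE = 0.297 m

q = Q/b = 0.0988/0.539 = 0.183 m²/s; V₁ = q/y₁ = 3.40 m/s. Fr₁ = V₁/√(g·y₁) = 4.68.
Conjugate-depth relation: y₂/y₁ = ½[√(1 + 8Fr₁²) − 1] = ½[√176.0 − 1] = 6.13.
y₂ = 6.13 × 0.0539 = 0.331 m.
Head loss: ΔE = (y₂ − y₁)³/(4y₁y₂) = (0.331 − 0.0539)³/(4×0.0539×0.331) = 0.0212/0.0713 = 0.297 m.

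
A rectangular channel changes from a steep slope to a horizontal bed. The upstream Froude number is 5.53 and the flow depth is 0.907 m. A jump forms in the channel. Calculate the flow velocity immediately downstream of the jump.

V₂ = 2.25 m/s

Fr₁ = 5.53 (given).
By Bélanger, y₂/y₁ = ½[√(1 + 8Fr₁²) − 1] = ½[√245.6 − 1] = 7.34.
y₂ = 7.34 × 0.907 = 6.65 m.
V₁ = Fr₁·√(g·y₁) = 5.53×√(9.81×0.907) = 16.5 m/s; q = V₁·y₁ = 15.0 m²/s.
V₂ = q/y₂ = 15.0/6.65 = 2.25 m/s.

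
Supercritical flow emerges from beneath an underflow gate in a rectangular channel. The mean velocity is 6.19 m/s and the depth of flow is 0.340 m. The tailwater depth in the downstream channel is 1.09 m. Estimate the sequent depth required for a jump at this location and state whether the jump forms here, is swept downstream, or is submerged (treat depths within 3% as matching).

y₂ = 1.47 m; the jump is swept downstream

Fr₁ = V₁/√(g·y₁) = 6.19/√(9.81×0.340) = 3.39.
Bélanger equation: y₂/y₁ = ½[√(1 + 8Fr₁²) − 1] = ½[√92.90 − 1] = 4.32.
y₂ = 4.32 × 0.340 = 1.47 m.
Tailwater y_tw = 1.09 m: y_tw < y₂, so the jump is swept downstream.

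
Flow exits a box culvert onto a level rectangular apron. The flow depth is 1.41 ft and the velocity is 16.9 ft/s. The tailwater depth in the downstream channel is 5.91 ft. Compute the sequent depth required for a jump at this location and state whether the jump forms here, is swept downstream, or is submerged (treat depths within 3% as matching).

y₂ = 4.35 ft; the jump is submerged

Fr₁ = V₁/√(g·y₁) = 16.9/√(32.2×1.41) = 2.51.
Bélanger equation: y₂/y₁ = ½[√(1 + 8Fr₁²) − 1] = ½[√51.33 − 1] = 3.08.
y₂ = 3.08 × 1.41 = 4.35 ft.
Tailwater y_tw = 5.91 ft: y_tw > y₂, so the jump is submerged.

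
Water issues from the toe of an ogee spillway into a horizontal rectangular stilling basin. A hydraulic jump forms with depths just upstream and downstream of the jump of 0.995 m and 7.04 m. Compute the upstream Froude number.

For a rectangular channel the momentum equation gives q² = ½·g·y₁·y₂·(y₁ + y₂) = ½×9.81×0.995×7.04×8.04 = 276.
q = √276 = 16.6 m²/s.
V₁ = q/y₁ = 16.7 m/s; Fr₁ = V₁/√(g·y₁) = 5.34.

Fr₁ = 5.34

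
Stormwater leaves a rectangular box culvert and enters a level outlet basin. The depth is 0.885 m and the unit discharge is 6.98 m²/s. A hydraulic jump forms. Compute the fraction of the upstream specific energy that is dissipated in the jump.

V₁ = q/y₁ = 6.98/0.885 = 7.89 m/s. Fr₁ = V₁/√(g·y₁) = 7.89/√(9.81×0.885) = 2.68.
By Bélanger, y₂/y₁ = ½[√(1 + 8Fr₁²) − 1] = ½[√58.32 − 1] = 3.32.
y₂ = 3.32 × 0.885 = 2.94 m.
E₁ = y₁ + V₁²/2g = 4.06 m. ΔE = (y₂ − y₁)³/(4y₁y₂) = 0.831 m. ΔE/E₁ = 0.831/4.06 = 0.205.

ΔE/E₁ = 0.205 (20.5%)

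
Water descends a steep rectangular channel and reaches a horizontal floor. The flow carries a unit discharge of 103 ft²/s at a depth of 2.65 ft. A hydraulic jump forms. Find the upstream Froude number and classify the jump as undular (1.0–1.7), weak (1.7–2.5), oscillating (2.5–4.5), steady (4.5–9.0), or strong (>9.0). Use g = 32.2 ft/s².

Fr₁ = 4.21; oscillating jump

V₁ = q/y₁ = 103/2.65 = 38.9 ft/s. Fr₁ = V₁/√(g·y₁) = 38.9/√(32.2×2.65) = 4.21.
Fr₁ = 4.21 lies in the oscillating range.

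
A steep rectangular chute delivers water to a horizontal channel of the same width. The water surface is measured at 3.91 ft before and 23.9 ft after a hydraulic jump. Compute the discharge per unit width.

For a rectangular channel the momentum equation gives q² = ½·g·y₁·y₂·(y₁ + y₂) = ½×32.2×3.91×23.9×27.8 = 41841.
q = √41841 = 205 ft²/s.

q = 205 ft²/s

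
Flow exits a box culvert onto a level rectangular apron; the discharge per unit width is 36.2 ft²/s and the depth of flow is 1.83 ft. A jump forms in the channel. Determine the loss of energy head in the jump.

ΔE = 1.49 ft

V₁ = q/y₁ = 36.2/1.83 = 19.8 ft/s. Fr₁ = V₁/√(g·y₁) = 19.8/√(32.2×1.83) = 2.58.
From the momentum equation for a rectangular channel, y₂/y₁ = ½[√(1 + 8Fr₁²) − 1] = ½[√54.12 − 1] = 3.18.
y₂ = 3.18 × 1.83 = 5.82 ft.
V₂ = q/y₂ = 36.2/5.82 = 6.22 ft/s. E₁ = y₁ + V₁²/2g = 7.91 ft; E₂ = y₂ + V₂²/2g = 6.42 ft. ΔE = E₁ − E₂ = 1.49 ft.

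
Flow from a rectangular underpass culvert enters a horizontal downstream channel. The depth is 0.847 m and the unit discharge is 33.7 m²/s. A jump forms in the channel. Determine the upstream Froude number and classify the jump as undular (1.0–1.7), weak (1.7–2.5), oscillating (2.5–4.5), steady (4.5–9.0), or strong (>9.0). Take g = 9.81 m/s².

Fr₁ = 13.8; strong jump

V₁ = q/y₁ = 33.7/0.847 = 39.8 m/s. Fr₁ = V₁/√(g·y₁) = 39.8/√(9.81×0.847) = 13.8.
Fr₁ = 13.8 lies in the strong range.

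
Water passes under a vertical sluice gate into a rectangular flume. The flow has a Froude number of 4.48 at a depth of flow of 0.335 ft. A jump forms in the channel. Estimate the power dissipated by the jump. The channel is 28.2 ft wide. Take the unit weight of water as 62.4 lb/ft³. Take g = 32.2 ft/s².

P = 25.8 hp

Fr₁ = 4.48 (given).
By Bélanger, y₂/y₁ = ½[√(1 + 8Fr₁²) − 1] = ½[√161.6 − 1] = 5.86.
y₂ = 5.86 × 0.335 = 1.96 ft.
V₁ = Fr₁·√(g·y₁) = 4.48×√(32.2×0.335) = 14.7 ft/s; q = V₁·y₁ = 4.93 ft²/s. V₂ = q/y₂ = 4.93/1.96 = 2.51 ft/s. E₁ = y₁ + V₁²/2g = 3.70 ft; E₂ = y₂ + V₂²/2g = 2.06 ft. ΔE = E₁ − E₂ = 1.64 ft.
Q = q·b = 4.93 × 28.2 = 139 cfs. P = γ·Q·ΔE/550 = 62.4 × 139 × 1.64 / 550 = 25.8 hp.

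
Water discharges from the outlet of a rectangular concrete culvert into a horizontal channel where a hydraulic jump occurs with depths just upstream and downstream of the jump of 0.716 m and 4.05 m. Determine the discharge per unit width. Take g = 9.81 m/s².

q = 8.23 m²/s

For a rectangular channel the momentum equation gives q² = ½·g·y₁·y₂·(y₁ + y₂) = ½×9.81×0.716×4.05×4.77 = 67.8.
q = √67.8 = 8.23 m²/s.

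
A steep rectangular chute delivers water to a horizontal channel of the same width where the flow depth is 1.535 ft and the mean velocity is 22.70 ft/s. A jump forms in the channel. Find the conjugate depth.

y₂ = 6.284 ft

Fr₁ = V₁/√(g·y₁) = 22.70/√(32.2×1.535) = 3.229.
By Bélanger, y₂/y₁ = ½[√(1 + 8Fr₁²) − 1] = ½[√84.402 − 1] = 4.094.
y₂ = 4.094 × 1.535 = 6.284 ft.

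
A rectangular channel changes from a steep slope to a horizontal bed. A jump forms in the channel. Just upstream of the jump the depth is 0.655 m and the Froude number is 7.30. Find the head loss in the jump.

Fr₁ = 7.30 (given).
Sequent-depth ratio: y₂/y₁ = ½[√(1 + 8Fr₁²) − 1] = ½[√427.3 − 1] = 9.84.
y₂ = 9.84 × 0.655 = 6.44 m.
V₁ = Fr₁·√(g·y₁) = 7.30×√(9.81×0.655) = 18.5 m/s; q = V₁·y₁ = 12.1 m²/s. V₂ = q/y₂ = 12.1/6.44 = 1.88 m/s. E₁ = y₁ + V₁²/2g = 18.1 m; E₂ = y₂ + V₂²/2g = 6.62 m. ΔE = E₁ − E₂ = 11.5 m.

ΔE = 11.5 m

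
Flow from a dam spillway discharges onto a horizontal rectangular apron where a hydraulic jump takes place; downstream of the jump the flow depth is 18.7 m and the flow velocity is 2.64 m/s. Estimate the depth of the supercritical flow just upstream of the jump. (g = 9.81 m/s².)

y₁ = 1.33 m

Fr₂ = V₂/√(g·y₂) = 2.64/√(9.81×18.7) = 0.195.
Applying the sequent-depth relation in reverse, y₁/y₂ = ½[√(1 + 8Fr₂²) − 1] = ½[√1.304 − 1] = 0.0710.
y₁ = 0.0710 × 18.7 = 1.33 m.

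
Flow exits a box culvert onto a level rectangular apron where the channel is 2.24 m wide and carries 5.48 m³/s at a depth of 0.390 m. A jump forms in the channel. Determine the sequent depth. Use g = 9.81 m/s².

q = Q/b = 5.48/2.24 = 2.45 m²/s; V₁ = q/y₁ = 6.27 m/s. Fr₁ = V₁/√(g·y₁) = 3.21.
Bélanger equation: y₂/y₁ = ½[√(1 + 8Fr₁²) − 1] = ½[√83.28 − 1] = 4.06.
y₂ = 4.06 × 0.390 = 1.58 m.

y₂ = 1.58 m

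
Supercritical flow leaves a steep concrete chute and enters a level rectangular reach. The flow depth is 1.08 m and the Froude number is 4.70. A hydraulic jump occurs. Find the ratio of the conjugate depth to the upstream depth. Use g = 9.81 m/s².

Fr₁ = 4.70 (given).
Sequent-depth ratio: y₂/y₁ = ½[√(1 + 8Fr₁²) − 1] = ½[√177.7 − 1] = 6.17.

y₂/y₁ = 6.17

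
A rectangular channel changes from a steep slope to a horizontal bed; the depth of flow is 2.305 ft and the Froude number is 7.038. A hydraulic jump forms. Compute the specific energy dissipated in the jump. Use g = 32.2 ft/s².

ΔE = 36.94 ft

Fr₁ = 7.038 (given).
From the momentum equation for a rectangular channel, y₂/y₁ = ½[√(1 + 8Fr₁²) − 1] = ½[√397.27 − 1] = 9.466.
y₂ = 9.466 × 2.305 = 21.82 ft.
Head loss: ΔE = (y₂ − y₁)³/(4y₁y₂) = (21.82 − 2.305)³/(4×2.305×21.82) = 7430/201.2 = 36.94 ft.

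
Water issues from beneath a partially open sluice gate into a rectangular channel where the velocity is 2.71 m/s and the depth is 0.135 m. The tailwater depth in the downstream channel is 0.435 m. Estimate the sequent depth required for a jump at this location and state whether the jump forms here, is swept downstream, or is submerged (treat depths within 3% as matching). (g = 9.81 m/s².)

Fr₁ = V₁/√(g·y₁) = 2.71/√(9.81×0.135) = 2.35.
By Bélanger, y₂/y₁ = ½[√(1 + 8Fr₁²) − 1] = ½[√45.36 − 1] = 2.87.
y₂ = 2.87 × 0.135 = 0.387 m.
Tailwater y_tw = 0.435 m: y_tw > y₂, so the jump is submerged.

y₂ = 0.387 m; the jump is submerged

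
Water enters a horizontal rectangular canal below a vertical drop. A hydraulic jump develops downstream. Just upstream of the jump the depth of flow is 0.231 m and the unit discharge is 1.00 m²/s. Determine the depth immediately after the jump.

y₂ = 0.831 m

V₁ = q/y₁ = 1.00/0.231 = 4.33 m/s. Fr₁ = V₁/√(g·y₁) = 4.33/√(9.81×0.231) = 2.88.
Sequent-depth ratio: y₂/y₁ = ½[√(1 + 8Fr₁²) − 1] = ½[√67.16 − 1] = 3.60.
y₂ = 3.60 × 0.231 = 0.831 m.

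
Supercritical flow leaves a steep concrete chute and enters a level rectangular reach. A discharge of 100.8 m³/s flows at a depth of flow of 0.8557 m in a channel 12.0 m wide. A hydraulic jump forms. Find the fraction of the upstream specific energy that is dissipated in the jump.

q = Q/b = 100.8/12.0 = 8.400 m²/s; V₁ = q/y₁ = 9.817 m/s. Fr₁ = V₁/√(g·y₁) = 3.388.
From the momentum equation for a rectangular channel, y₂/y₁ = ½[√(1 + 8Fr₁²) − 1] = ½[√92.836 − 1] = 4.318.
y₂ = 4.318 × 0.8557 = 3.695 m.
E₁ = y₁ + V₁²/2g = 5.767 m. ΔE = (y₂ − y₁)³/(4y₁y₂) = 1.809 m. ΔE/E₁ = 1.809/5.767 = 0.314.

ΔE/E₁ = 0.314 (31.4%)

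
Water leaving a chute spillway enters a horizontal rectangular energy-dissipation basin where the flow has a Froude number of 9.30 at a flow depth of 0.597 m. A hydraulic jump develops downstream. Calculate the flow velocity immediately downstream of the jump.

V₂ = 1.78 m/s

Fr₁ = 9.30 (given).
From the momentum equation for a rectangular channel, y₂/y₁ = ½[√(1 + 8Fr₁²) − 1] = ½[√692.9 − 1] = 12.7.
y₂ = 12.7 × 0.597 = 7.56 m.
V₁ = Fr₁·√(g·y₁) = 9.30×√(9.81×0.597) = 22.5 m/s; q = V₁·y₁ = 13.4 m²/s.
V₂ = q/y₂ = 13.4/7.56 = 1.78 m/s.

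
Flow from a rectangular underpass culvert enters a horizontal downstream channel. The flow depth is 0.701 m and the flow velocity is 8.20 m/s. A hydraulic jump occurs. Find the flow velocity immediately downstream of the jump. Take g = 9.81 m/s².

Fr₁ = V₁/√(g·y₁) = 8.20/√(9.81×0.701) = 3.13.
Conjugate-depth relation: y₂/y₁ = ½[√(1 + 8Fr₁²) − 1] = ½[√79.22 − 1] = 3.95.
y₂ = 3.95 × 0.701 = 2.77 m.
q = V₁·y₁ = 8.20 × 0.701 = 5.75 m²/s.
V₂ = q/y₂ = 5.75/2.77 = 2.08 m/s.

V₂ = 2.08 m/s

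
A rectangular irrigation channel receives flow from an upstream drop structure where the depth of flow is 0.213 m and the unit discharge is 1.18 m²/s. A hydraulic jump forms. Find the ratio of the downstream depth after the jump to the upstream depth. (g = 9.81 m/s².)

V₁ = q/y₁ = 1.18/0.213 = 5.54 m/s. Fr₁ = V₁/√(g·y₁) = 5.54/√(9.81×0.213) = 3.83.
Sequent-depth ratio: y₂/y₁ = ½[√(1 + 8Fr₁²) − 1] = ½[√118.5 − 1] = 4.94.

y₂/y₁ = 4.94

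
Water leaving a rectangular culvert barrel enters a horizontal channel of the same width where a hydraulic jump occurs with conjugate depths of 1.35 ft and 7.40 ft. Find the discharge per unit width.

q = 37.5 ft²/s

For a rectangular channel the momentum equation gives q² = ½·g·y₁·y₂·(y₁ + y₂) = ½×32.2×1.35×7.40×8.75 = 1407.
q = √1407 = 37.5 ft²/s.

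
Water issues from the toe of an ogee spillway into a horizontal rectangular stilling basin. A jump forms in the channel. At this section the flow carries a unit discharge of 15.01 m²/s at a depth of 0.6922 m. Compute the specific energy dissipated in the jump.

V₁ = q/y₁ = 15.01/0.6922 = 21.68 m/s. Fr₁ = V₁/√(g·y₁) = 21.68/√(9.81×0.6922) = 8.321.
Bélanger equation: y₂/y₁ = ½[√(1 + 8Fr₁²) − 1] = ½[√554.97 − 1] = 11.28.
y₂ = 11.28 × 0.6922 = 7.807 m.
Head loss: ΔE = (y₂ − y₁)³/(4y₁y₂) = (7.807 − 0.6922)³/(4×0.6922×7.807) = 360.2/21.62 = 16.66 m.

ΔE = 16.66 m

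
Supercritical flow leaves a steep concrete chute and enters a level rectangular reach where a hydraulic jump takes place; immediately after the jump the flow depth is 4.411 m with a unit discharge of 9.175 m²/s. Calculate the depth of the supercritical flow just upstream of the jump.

V₂ = q/y₂ = 9.175/4.411 = 2.080 m/s; Fr₂ = V₂/√(g·y₂) = 0.3162.
The Bélanger relation is symmetric: y₁/y₂ = ½[√(1 + 8Fr₂²) − 1] = ½[√1.7999 − 1] = 0.1708.
y₁ = 0.1708 × 4.411 = 0.7534 m.

y₁ = 0.7534 m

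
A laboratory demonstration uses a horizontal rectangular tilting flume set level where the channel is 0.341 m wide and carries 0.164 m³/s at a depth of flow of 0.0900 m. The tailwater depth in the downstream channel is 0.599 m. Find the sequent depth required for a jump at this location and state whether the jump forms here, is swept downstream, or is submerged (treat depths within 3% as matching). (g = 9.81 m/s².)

q = Q/b = 0.164/0.341 = 0.481 m²/s; V₁ = q/y₁ = 5.34 m/s. Fr₁ = V₁/√(g·y₁) = 5.69.
Conjugate-depth relation: y₂/y₁ = ½[√(1 + 8Fr₁²) − 1] = ½[√259.7 − 1] = 7.56.
y₂ = 7.56 × 0.0900 = 0.680 m.
Tailwater y_tw = 0.599 m: y_tw < y₂, so the jump is swept downstream.

y₂ = 0.680 m; the jump is swept downstream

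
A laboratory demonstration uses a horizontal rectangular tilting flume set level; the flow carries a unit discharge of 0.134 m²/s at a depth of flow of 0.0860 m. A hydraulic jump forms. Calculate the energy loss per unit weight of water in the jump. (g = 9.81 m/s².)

ΔE = 0.00947 m

V₁ = q/y₁ = 0.134/0.0860 = 1.56 m/s. Fr₁ = V₁/√(g·y₁) = 1.56/√(9.81×0.0860) = 1.70.
Conjugate-depth relation: y₂/y₁ = ½[√(1 + 8Fr₁²) − 1] = ½[√24.02 − 1] = 1.95.
y₂ = 1.95 × 0.0860 = 0.168 m.
Head loss: ΔE = (y₂ − y₁)³/(4y₁y₂) = (0.168 − 0.0860)³/(4×0.0860×0.168) = 0.000546/0.0577 = 0.00947 m.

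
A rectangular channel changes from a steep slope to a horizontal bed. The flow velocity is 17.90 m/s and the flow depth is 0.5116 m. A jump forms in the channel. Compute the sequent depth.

y₂ = 5.531 m

Fr₁ = V₁/√(g·y₁) = 17.90/√(9.81×0.5116) = 7.990.
Bélanger equation: y₂/y₁ = ½[√(1 + 8Fr₁²) − 1] = ½[√511.74 − 1] = 10.81.
y₂ = 10.81 × 0.5116 = 5.531 m.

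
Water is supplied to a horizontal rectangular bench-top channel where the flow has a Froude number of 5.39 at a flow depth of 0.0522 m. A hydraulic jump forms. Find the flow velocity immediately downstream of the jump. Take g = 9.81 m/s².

Fr₁ = 5.39 (given).
Conjugate-depth relation: y₂/y₁ = ½[√(1 + 8Fr₁²) − 1] = ½[√233.4 − 1] = 7.14.
y₂ = 7.14 × 0.0522 = 0.373 m.
V₁ = Fr₁·√(g·y₁) = 5.39×√(9.81×0.0522) = 3.86 m/s; q = V₁·y₁ = 0.201 m²/s.
V₂ = q/y₂ = 0.201/0.373 = 0.540 m/s.

V₂ = 0.540 m/s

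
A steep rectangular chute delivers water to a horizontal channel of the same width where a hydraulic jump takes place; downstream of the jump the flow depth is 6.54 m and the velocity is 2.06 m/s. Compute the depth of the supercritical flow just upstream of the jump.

y₁ = 0.774 m

Fr₂ = V₂/√(g·y₂) = 2.06/√(9.81×6.54) = 0.257.
From the momentum equation (using Fr₂), y₁/y₂ = ½[√(1 + 8Fr₂²) − 1] = ½[√1.529 − 1] = 0.118.
y₁ = 0.118 × 6.54 = 0.774 m.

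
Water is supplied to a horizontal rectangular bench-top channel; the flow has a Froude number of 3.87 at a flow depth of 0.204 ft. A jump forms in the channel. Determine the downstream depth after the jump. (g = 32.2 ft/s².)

Fr₁ = 3.87 (given).
Conjugate-depth relation: y₂/y₁ = ½[√(1 + 8Fr₁²) − 1] = ½[√120.8 − 1] = 5.00.
y₂ = 5.00 × 0.204 = 1.02 ft.

y₂ = 1.02 ft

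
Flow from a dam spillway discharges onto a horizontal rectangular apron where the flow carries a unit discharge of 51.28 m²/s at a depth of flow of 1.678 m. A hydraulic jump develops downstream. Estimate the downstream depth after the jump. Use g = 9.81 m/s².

y₂ = 17.06 m

V₁ = q/y₁ = 51.28/1.678 = 30.56 m/s. Fr₁ = V₁/√(g·y₁) = 30.56/√(9.81×1.678) = 7.532.
Sequent-depth ratio: y₂/y₁ = ½[√(1 + 8Fr₁²) − 1] = ½[√454.88 − 1] = 10.16.
y₂ = 10.16 × 1.678 = 17.06 m.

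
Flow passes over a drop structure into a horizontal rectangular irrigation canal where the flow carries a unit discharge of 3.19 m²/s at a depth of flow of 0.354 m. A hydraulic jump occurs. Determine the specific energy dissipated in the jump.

ΔE = 2.14 m

V₁ = q/y₁ = 3.19/0.354 = 9.01 m/s. Fr₁ = V₁/√(g·y₁) = 9.01/√(9.81×0.354) = 4.84.
By Bélanger, y₂/y₁ = ½[√(1 + 8Fr₁²) − 1] = ½[√188.1 − 1] = 6.36.
y₂ = 6.36 × 0.354 = 2.25 m.
Head loss: ΔE = (y₂ − y₁)³/(4y₁y₂) = (2.25 − 0.354)³/(4×0.354×2.25) = 6.82/3.19 = 2.14 m.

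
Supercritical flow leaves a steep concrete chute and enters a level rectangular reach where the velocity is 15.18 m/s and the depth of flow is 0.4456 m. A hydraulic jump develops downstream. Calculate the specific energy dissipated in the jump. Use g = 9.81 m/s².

ΔE = 7.710 m

Fr₁ = V₁/√(g·y₁) = 15.18/√(9.81×0.4456) = 7.260.
Bélanger equation: y₂/y₁ = ½[√(1 + 8Fr₁²) − 1] = ½[√422.72 − 1] = 9.780.
y₂ = 9.780 × 0.4456 = 4.358 m.
q = V₁·y₁ = 15.18 × 0.4456 = 6.764 m²/s. V₂ = q/y₂ = 6.764/4.358 = 1.552 m/s. E₁ = y₁ + V₁²/2g = 12.19 m; E₂ = y₂ + V₂²/2g = 4.481 m. ΔE = E₁ − E₂ = 7.710 m.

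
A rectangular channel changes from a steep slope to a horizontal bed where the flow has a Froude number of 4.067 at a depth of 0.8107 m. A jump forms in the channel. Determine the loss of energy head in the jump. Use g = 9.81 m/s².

ΔE = 2.999 m

Fr₁ = 4.067 (given).
By Bélanger, y₂/y₁ = ½[√(1 + 8Fr₁²) − 1] = ½[√133.32 − 1] = 5.273.
y₂ = 5.273 × 0.8107 = 4.275 m.
V₁ = Fr₁·√(g·y₁) = 4.067×√(9.81×0.8107) = 11.47 m/s; q = V₁·y₁ = 9.298 m²/s. V₂ = q/y₂ = 9.298/4.275 = 2.175 m/s. E₁ = y₁ + V₁²/2g = 7.515 m; E₂ = y₂ + V₂²/2g = 4.516 m. ΔE = E₁ − E₂ = 2.999 m.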